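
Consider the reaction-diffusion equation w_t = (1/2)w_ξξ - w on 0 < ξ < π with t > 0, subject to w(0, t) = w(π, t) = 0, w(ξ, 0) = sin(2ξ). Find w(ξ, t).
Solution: Substitute w = exp(-t)u.
Then w_t = exp(-t)(u_t - u), w_ξξ = exp(-t)u_ξξ; substituting and dividing by exp(-t), the lower-order terms cancel: u_t = (1/2)u_ξξ (standard heat equation).
Data for u: u(ξ,0) = w(ξ,0) = sin(2ξ). The boundary conditions carry over: u(0,t) = u(π,t) = 0.
Separating variables: u = Σ c_n exp(-n²t/2) sin(nξ). From u(ξ,0) = sin(2ξ): c_2=1.
So u(ξ,t) = exp(-2t)sin(2ξ), and w(ξ,t) = exp(-t)u(ξ,t).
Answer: w(ξ, t) = exp(-3t)sin(2ξ)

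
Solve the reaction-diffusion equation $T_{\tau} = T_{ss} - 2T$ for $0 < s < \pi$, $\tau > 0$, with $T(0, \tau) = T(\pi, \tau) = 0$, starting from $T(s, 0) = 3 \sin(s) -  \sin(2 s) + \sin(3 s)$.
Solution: Substitute $T = e^{-2\tau}u$, i.e. $u = e^{2\tau}T$.
By the product rule, $T_{\tau} = e^{-2\tau}(u_{\tau} - 2u)$, $T_{ss} = e^{-2\tau}u_{ss}$.
Substituting into the PDE and dividing by $e^{-2\tau}$: $u_{\tau} - 2u = u_{ss} - 2u$.
The lower-order terms cancel, leaving the standard heat equation $u_{\tau} = u_{ss}$.
Initial data for $u$: $u(s,0) = T(s,0) = 3 \sin(s) - \sin(2 s) + \sin(3 s)$. The boundary conditions carry over: $u(0,\tau) = u(\pi,\tau) = 0$.
Solve for $u$:
  Using separation of variables $u = X(s)G(\tau)$:
  Eigenfunctions: $\sin(ns)$, $n = 1, 2, 3, \ldots$
  General solution: $u(s, \tau) = \sum c_n \sin(ns) e^{-n^2 \tau}$
  Matching $u(s,0) = 3 \sin(s) - \sin(2 s) + \sin(3 s)$ term by term: $c_1=3, c_2=-1, c_3=1$.
Hence $u(s,\tau) = 3 e^{-\tau} \sin(s) - e^{-4 \tau} \sin(2 s) + e^{-9 \tau} \sin(3 s)$.
Transform back: $T(s,\tau) = e^{-2\tau}u(s,\tau)$.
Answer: $T(s, \tau) = 3 e^{-3 \tau} \sin(s) -  e^{-6 \tau} \sin(2 s) + e^{-11 \tau} \sin(3 s)$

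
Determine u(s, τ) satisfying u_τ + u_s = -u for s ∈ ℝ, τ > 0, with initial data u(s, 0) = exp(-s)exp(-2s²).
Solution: Substitute u = exp(-s)w, i.e. w = exp(s)u.
By the product rule, u_s = exp(-s)(w_s - w), u_τ = exp(-s)w_τ.
Substituting into the PDE and dividing by exp(-s): w_τ + (w_s - w) = -w.
The lower-order terms cancel, leaving the standard advection equation w_τ + w_s = 0.
Initial data for w: w(s,0) = exp(s)u(s,0) = exp(-2s²).
Solve for w:
  By method of characteristics (waves move right with speed 1):
  Along characteristics s - τ = const, w is constant, so w(s,τ) = f(s - τ) with f = w(·, 0).
Hence w(s,τ) = exp(-2(s - τ)²).
Transform back: u(s,τ) = exp(-s)w(s,τ).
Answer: u(s, τ) = exp(-s)exp(-2(s - τ)²)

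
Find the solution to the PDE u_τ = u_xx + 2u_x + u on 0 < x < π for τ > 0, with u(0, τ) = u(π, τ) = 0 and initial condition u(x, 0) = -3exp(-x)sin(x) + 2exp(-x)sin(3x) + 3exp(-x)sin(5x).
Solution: Substitute u = exp(-x)w, i.e. w = exp(x)u.
By the product rule, u_x = exp(-x)(w_x - w), u_xx = exp(-x)(w_xx - 2w_x + w), u_τ = exp(-x)w_τ.
Substituting into the PDE and dividing by exp(-x): w_τ = (w_xx - 2w_x + w) + 2(w_x - w) + w.
The lower-order terms cancel, leaving the standard heat equation w_τ = w_xx.
Initial data for w: w(x,0) = exp(x)u(x,0) = -3sin(x) + 2sin(3x) + 3sin(5x). The boundary conditions carry over: w(0,τ) = w(π,τ) = 0.
Solve for w:
  Using separation of variables w = X(x)T(τ):
  Eigenfunctions: sin(nx), n = 1, 2, 3, ...
  General solution: w(x, τ) = Σ c_n sin(nx) exp(-n² τ)
  Matching w(x,0) = -3sin(x) + 2sin(3x) + 3sin(5x) term by term: c_1=-3, c_3=2, c_5=3.
Hence w(x,τ) = -3exp(-τ)sin(x) + 2exp(-9τ)sin(3x) + 3exp(-25τ)sin(5x).
Transform back: u(x,τ) = exp(-x)w(x,τ).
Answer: u(x, τ) = -3exp(-x)exp(-τ)sin(x) + 2exp(-x)exp(-9τ)sin(3x) + 3exp(-x)exp(-25τ)sin(5x)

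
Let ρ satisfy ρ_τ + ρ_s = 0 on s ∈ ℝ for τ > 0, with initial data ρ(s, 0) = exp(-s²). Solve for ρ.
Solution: By characteristics (ds/dτ = 1), ρ(s,τ) = f(s - τ) with f = ρ(·, 0).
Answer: ρ(s, τ) = exp(-(s - τ)²)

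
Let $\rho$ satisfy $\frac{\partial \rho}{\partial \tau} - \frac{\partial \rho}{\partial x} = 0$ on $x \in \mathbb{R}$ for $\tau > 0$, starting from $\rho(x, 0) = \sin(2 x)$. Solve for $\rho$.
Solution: By characteristics ($dx/d\tau = -1$), $\rho(x,\tau) = f(x + \tau)$ with $f = \rho( \cdot , 0)$.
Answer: $\rho(x, \tau) = \sin(2 \tau + 2 x)$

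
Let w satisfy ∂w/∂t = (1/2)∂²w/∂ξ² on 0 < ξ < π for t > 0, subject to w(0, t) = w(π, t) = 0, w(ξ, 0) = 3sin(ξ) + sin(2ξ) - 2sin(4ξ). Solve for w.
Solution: Using separation of variables w = X(ξ)T(t):
Eigenfunctions: sin(nξ), n = 1, 2, 3, ...
General solution: w(ξ, t) = Σ c_n sin(nξ) exp(-n² t/2)
Matching w(ξ,0) = 3sin(ξ) + sin(2ξ) - 2sin(4ξ) term by term: c_1=3, c_2=1, c_4=-2.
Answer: w(ξ, t) = exp(-2t)sin(2ξ) - 2exp(-8t)sin(4ξ) + 3exp(-t/2)sin(ξ)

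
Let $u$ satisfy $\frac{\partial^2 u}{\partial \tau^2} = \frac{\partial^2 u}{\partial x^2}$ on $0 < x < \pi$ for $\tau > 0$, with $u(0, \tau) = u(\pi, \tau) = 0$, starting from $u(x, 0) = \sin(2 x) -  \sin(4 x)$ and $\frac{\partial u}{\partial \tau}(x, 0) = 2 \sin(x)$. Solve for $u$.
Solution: Using separation of variables $u = X(x)T(\tau)$:
Eigenfunctions: $\sin(nx)$, $n = 1, 2, 3, \ldots$
General solution: $u(x, \tau) = \sum [A_n \cos(n \tau) + B_n \sin(n \tau)] \sin(nx)$
From $u(x,0) = \sin(2 x) - \sin(4 x)$: $A_2=1, A_4=-1$. From $u_{\tau}(x,0) = 2 \sin(x)$, using $u_{\tau}(x,0) = \sum \omega_n B_n \sin(nx)$ with $\omega_n = n$: $B_1 = 2/1 = 2$.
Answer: $u(x, \tau) = 2 \sin(\tau) \sin(x) + \sin(2 x) \cos(2 \tau) -  \sin(4 x) \cos(4 \tau)$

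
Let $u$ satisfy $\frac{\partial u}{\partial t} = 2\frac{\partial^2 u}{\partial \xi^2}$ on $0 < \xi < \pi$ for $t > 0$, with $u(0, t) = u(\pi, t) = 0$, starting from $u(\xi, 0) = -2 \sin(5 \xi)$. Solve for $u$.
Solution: Using separation of variables $u = X(\xi)T(t)$:
Eigenfunctions: $\sin(n\xi)$, $n = 1, 2, 3, \ldots$
General solution: $u(\xi, t) = \sum c_n \sin(n\xi) e^{-2n^2 t}$
Matching $u(\xi,0) = -2 \sin(5 \xi)$ term by term: $c_5=-2$.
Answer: $u(\xi, t) = -2 e^{-50 t} \sin(5 \xi)$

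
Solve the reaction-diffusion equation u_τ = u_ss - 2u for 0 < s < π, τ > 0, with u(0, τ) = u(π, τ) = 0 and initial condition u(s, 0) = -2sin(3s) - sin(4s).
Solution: Substitute u = exp(-2τ)w, i.e. w = exp(2τ)u.
By the product rule, u_τ = exp(-2τ)(w_τ - 2w), u_ss = exp(-2τ)w_ss.
Substituting into the PDE and dividing by exp(-2τ): w_τ - 2w = w_ss - 2w.
The lower-order terms cancel, leaving the standard heat equation w_τ = w_ss.
Initial data for w: w(s,0) = u(s,0) = -2sin(3s) - sin(4s). The boundary conditions carry over: w(0,τ) = w(π,τ) = 0.
Solve for w:
  Using separation of variables w = X(s)T(τ):
  Eigenfunctions: sin(ns), n = 1, 2, 3, ...
  General solution: w(s, τ) = Σ c_n sin(ns) exp(-n² τ)
  Matching w(s,0) = -2sin(3s) - sin(4s) term by term: c_3=-2, c_4=-1.
Hence w(s,τ) = -2exp(-9τ)sin(3s) - exp(-16τ)sin(4s).
Transform back: u(s,τ) = exp(-2τ)w(s,τ).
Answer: u(s, τ) = -2exp(-11τ)sin(3s) - exp(-18τ)sin(4s)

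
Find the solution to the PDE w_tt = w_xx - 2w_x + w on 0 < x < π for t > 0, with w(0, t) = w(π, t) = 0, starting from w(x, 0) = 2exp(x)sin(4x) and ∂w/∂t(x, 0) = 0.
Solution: Substitute w = exp(x)u.
Then w_x = exp(x)(u_x + u), w_xx = exp(x)(u_xx + 2u_x + u), w_tt = exp(x)u_tt; substituting and dividing by exp(x), the lower-order terms cancel: u_tt = u_xx (standard wave equation).
Data for u: u(x,0) = exp(-x)w(x,0) = 2sin(4x); u_t(x,0) = exp(-x)w_t(x,0) = 0. The boundary conditions carry over: u(0,t) = u(π,t) = 0.
Separating variables: u = Σ [A_n cos(ω_n t) + B_n sin(ω_n t)] sin(nx), ω_n = n. From ICs: A_4=2.
So u(x,t) = 2sin(4x)cos(4t), and w(x,t) = exp(x)u(x,t).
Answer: w(x, t) = 2exp(x)sin(4x)cos(4t)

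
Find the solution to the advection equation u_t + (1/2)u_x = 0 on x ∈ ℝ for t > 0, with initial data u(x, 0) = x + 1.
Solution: By characteristics (dx/dt = 1/2), u(x,t) = f(x - (1/2)t) with f = u(·, 0).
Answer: u(x, t) = -(1/2)t + x + 1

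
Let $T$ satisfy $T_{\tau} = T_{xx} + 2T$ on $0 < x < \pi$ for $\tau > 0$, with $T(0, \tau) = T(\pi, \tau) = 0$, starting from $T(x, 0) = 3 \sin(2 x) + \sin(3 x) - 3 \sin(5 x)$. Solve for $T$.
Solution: Substitute $T = e^{2\tau}u$, i.e. $u = e^{-2\tau}T$.
By the product rule, $T_{\tau} = e^{2\tau}(u_{\tau} + 2u)$, $T_{xx} = e^{2\tau}u_{xx}$.
Substituting into the PDE and dividing by $e^{2\tau}$: $u_{\tau} + 2u = u_{xx} + 2u$.
The lower-order terms cancel, leaving the standard heat equation $u_{\tau} = u_{xx}$.
Initial data for $u$: $u(x,0) = T(x,0) = 3 \sin(2 x) + \sin(3 x) - 3 \sin(5 x)$. The boundary conditions carry over: $u(0,\tau) = u(\pi,\tau) = 0$.
Solve for $u$:
  Using separation of variables $u = X(x)G(\tau)$:
  Eigenfunctions: $\sin(nx)$, $n = 1, 2, 3, \ldots$
  General solution: $u(x, \tau) = \sum c_n \sin(nx) e^{-n^2 \tau}$
  Matching $u(x,0) = 3 \sin(2 x) + \sin(3 x) - 3 \sin(5 x)$ term by term: $c_2=3, c_3=1, c_5=-3$.
Hence $u(x,\tau) = 3 e^{-4 \tau} \sin(2 x) + e^{-9 \tau} \sin(3 x) - 3 e^{-25 \tau} \sin(5 x)$.
Transform back: $T(x,\tau) = e^{2\tau}u(x,\tau)$.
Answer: $T(x, \tau) = 3 e^{-2 \tau} \sin(2 x) + e^{-7 \tau} \sin(3 x) - 3 e^{-23 \tau} \sin(5 x)$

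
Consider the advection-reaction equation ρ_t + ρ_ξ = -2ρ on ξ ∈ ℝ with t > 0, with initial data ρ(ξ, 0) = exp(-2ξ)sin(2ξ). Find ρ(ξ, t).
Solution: Substitute ρ = exp(-2ξ)u.
Then ρ_ξ = exp(-2ξ)(u_ξ - 2u), ρ_t = exp(-2ξ)u_t; substituting and dividing by exp(-2ξ), the lower-order terms cancel: u_t + u_ξ = 0 (standard advection equation).
Data for u: u(ξ,0) = exp(2ξ)ρ(ξ,0) = sin(2ξ).
By characteristics (dξ/dt = 1), u(ξ,t) = f(ξ - t) with f = u(·, 0).
So u(ξ,t) = -sin(2t - 2ξ), and ρ(ξ,t) = exp(-2ξ)u(ξ,t).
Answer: ρ(ξ, t) = -exp(-2ξ)sin(2t - 2ξ)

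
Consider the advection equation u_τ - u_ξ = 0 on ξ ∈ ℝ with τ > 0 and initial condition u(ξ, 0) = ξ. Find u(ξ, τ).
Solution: By method of characteristics (waves move left with speed 1):
Along characteristics ξ + τ = const, u is constant, so u(ξ,τ) = f(ξ + τ) with f = u(·, 0).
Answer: u(ξ, τ) = ξ + τ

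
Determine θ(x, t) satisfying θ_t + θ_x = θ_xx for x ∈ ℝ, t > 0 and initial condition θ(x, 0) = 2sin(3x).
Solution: Change to a moving frame: let η = x - t, σ = t and write θ(x,t) = u(η,σ).
By the chain rule θ_t = u_σ - u_η, θ_x = u_η, θ_xx = u_ηη.
Then θ_t + θ_x = u_σ: the advection term cancels and the PDE becomes the heat equation u_σ = u_ηη on η ∈ ℝ.
Initial data: u(η,0) = θ(η,0) = 2sin(3η).
On η ∈ ℝ each mode satisfies (sin(nη))″ = -n² sin(nη), so exp(-n²σ) sin(nη) solves the heat equation; by superposition u(η,σ) = Σ c_n exp(-n²σ) sin(nη).
Reading off the coefficients: c_3=2, so u(η,σ) = 2exp(-9σ)sin(3η).
Substituting back η = x - t, σ = t: θ(x,t) = u(x - t, t).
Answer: θ(x, t) = -2exp(-9t)sin(3t - 3x)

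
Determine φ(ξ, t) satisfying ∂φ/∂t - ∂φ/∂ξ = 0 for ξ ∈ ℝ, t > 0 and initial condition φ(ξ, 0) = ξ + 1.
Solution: By characteristics (dξ/dt = -1), φ(ξ,t) = f(ξ + t) with f = φ(·, 0).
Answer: φ(ξ, t) = t + ξ + 1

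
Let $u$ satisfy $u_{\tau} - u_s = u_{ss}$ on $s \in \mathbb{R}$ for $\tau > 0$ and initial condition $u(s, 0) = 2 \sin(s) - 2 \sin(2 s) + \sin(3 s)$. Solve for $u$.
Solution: Change to a moving frame: let $\eta = s + \tau$, $\sigma = \tau$ and write $u(s,\tau) = w(\eta,\sigma)$.
By the chain rule $u_{\tau} = w_{\sigma} + w_{\eta}$, $u_s = w_{\eta}$, $u_{ss} = w_{\eta\eta}$.
Then $u_{\tau} - u_s = w_{\sigma}$: the advection term cancels and the PDE becomes the heat equation $w_{\sigma} = w_{\eta\eta}$ on $\eta \in \mathbb{R}$.
Initial data: $w(\eta,0) = u(\eta,0) = 2 \sin(\eta) - 2 \sin(2 \eta) + \sin(3 \eta)$.
On $\eta \in \mathbb{R}$ each mode satisfies $(\sin(n\eta))'' = -n^2 \sin(n\eta)$, so $e^{-n^2\sigma} \sin(n\eta)$ solves the heat equation; by superposition $w(\eta,\sigma) = \sum c_n e^{-n^2\sigma} \sin(n\eta)$.
Reading off the coefficients: $c_1=2, c_2=-2, c_3=1$, so $w(\eta,\sigma) = 2 e^{-\sigma} \sin(\eta) - 2 e^{-4 \sigma} \sin(2 \eta) + e^{-9 \sigma} \sin(3 \eta)$.
Substituting back $\eta = s + \tau$, $\sigma = \tau$: $u(s,\tau) = w(s + \tau, \tau)$.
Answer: $u(s, \tau) = 2 e^{-\tau} \sin(\tau + s) - 2 e^{-4 \tau} \sin(2 \tau + 2 s) + e^{-9 \tau} \sin(3 \tau + 3 s)$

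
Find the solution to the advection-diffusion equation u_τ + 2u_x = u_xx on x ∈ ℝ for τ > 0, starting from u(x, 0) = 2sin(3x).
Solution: Change to a moving frame: let η = x - 2τ, σ = τ and write u(x,τ) = w(η,σ).
By the chain rule u_τ = w_σ - 2w_η, u_x = w_η, u_xx = w_ηη.
Then u_τ + 2u_x = w_σ: the advection term cancels and the PDE becomes the heat equation w_σ = w_ηη on η ∈ ℝ.
Initial data: w(η,0) = u(η,0) = 2sin(3η).
On η ∈ ℝ each mode satisfies (sin(nη))″ = -n² sin(nη), so exp(-n²σ) sin(nη) solves the heat equation; by superposition w(η,σ) = Σ c_n exp(-n²σ) sin(nη).
Reading off the coefficients: c_3=2, so w(η,σ) = 2exp(-9σ)sin(3η).
Substituting back η = x - 2τ, σ = τ: u(x,τ) = w(x - 2τ, τ).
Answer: u(x, τ) = 2exp(-9τ)sin(3x - 6τ)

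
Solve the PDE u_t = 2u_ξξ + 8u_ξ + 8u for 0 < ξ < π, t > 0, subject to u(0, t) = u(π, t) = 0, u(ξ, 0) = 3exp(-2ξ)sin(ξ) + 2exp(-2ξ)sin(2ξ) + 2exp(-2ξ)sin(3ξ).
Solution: Substitute u = exp(-2ξ)w, i.e. w = exp(2ξ)u.
By the product rule, u_ξ = exp(-2ξ)(w_ξ - 2w), u_ξξ = exp(-2ξ)(w_ξξ - 4w_ξ + 4w), u_t = exp(-2ξ)w_t.
Substituting into the PDE and dividing by exp(-2ξ): w_t = 2(w_ξξ - 4w_ξ + 4w) + 8(w_ξ - 2w) + 8w.
The lower-order terms cancel, leaving the standard heat equation w_t = 2w_ξξ.
Initial data for w: w(ξ,0) = exp(2ξ)u(ξ,0) = 3sin(ξ) + 2sin(2ξ) + 2sin(3ξ). The boundary conditions carry over: w(0,t) = w(π,t) = 0.
Solve for w:
  Using separation of variables w = X(ξ)T(t):
  Eigenfunctions: sin(nξ), n = 1, 2, 3, ...
  General solution: w(ξ, t) = Σ c_n sin(nξ) exp(-2n² t)
  Matching w(ξ,0) = 3sin(ξ) + 2sin(2ξ) + 2sin(3ξ) term by term: c_1=3, c_2=2, c_3=2.
Hence w(ξ,t) = 3exp(-2t)sin(ξ) + 2exp(-8t)sin(2ξ) + 2exp(-18t)sin(3ξ).
Transform back: u(ξ,t) = exp(-2ξ)w(ξ,t).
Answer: u(ξ, t) = 3exp(-2t)exp(-2ξ)sin(ξ) + 2exp(-8t)exp(-2ξ)sin(2ξ) + 2exp(-18t)exp(-2ξ)sin(3ξ)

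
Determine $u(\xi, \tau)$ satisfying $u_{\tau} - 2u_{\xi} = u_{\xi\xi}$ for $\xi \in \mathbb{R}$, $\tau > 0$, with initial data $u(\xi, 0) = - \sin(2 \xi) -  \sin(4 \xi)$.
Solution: Change to a moving frame: let $\eta = \xi + 2\tau$, $\sigma = \tau$ and write $u(\xi,\tau) = w(\eta,\sigma)$.
By the chain rule $u_{\tau} = w_{\sigma} + 2w_{\eta}$, $u_{\xi} = w_{\eta}$, $u_{\xi\xi} = w_{\eta\eta}$.
Then $u_{\tau} - 2u_{\xi} = w_{\sigma}$: the advection term cancels and the PDE becomes the heat equation $w_{\sigma} = w_{\eta\eta}$ on $\eta \in \mathbb{R}$.
Initial data: $w(\eta,0) = u(\eta,0) = - \sin(2 \eta) - \sin(4 \eta)$.
On $\eta \in \mathbb{R}$ each mode satisfies $(\sin(n\eta))'' = -n^2 \sin(n\eta)$, so $e^{-n^2\sigma} \sin(n\eta)$ solves the heat equation; by superposition $w(\eta,\sigma) = \sum c_n e^{-n^2\sigma} \sin(n\eta)$.
Reading off the coefficients: $c_2=-1, c_4=-1$, so $w(\eta,\sigma) = - e^{-4 \sigma} \sin(2 \eta) - e^{-16 \sigma} \sin(4 \eta)$.
Substituting back $\eta = \xi + 2\tau$, $\sigma = \tau$: $u(\xi,\tau) = w(\xi + 2\tau, \tau)$.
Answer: $u(\xi, \tau) = - e^{-4 \tau} \sin(4 \tau + 2 \xi) -  e^{-16 \tau} \sin(8 \tau + 4 \xi)$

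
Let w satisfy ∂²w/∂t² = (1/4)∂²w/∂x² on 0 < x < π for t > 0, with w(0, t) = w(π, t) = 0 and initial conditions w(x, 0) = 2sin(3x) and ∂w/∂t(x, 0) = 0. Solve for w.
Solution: Separating variables: w = Σ [A_n cos(ω_n t) + B_n sin(ω_n t)] sin(nx), ω_n = n/2. From ICs: A_3=2.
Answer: w(x, t) = 2sin(3x)cos(3t/2)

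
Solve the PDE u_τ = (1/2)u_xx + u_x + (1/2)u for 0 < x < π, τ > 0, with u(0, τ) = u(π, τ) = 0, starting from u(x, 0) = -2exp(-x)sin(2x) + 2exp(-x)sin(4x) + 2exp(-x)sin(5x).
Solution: Substitute u = exp(-x)w, i.e. w = exp(x)u.
By the product rule, u_x = exp(-x)(w_x - w), u_xx = exp(-x)(w_xx - 2w_x + w), u_τ = exp(-x)w_τ.
Substituting into the PDE and dividing by exp(-x): w_τ = (1/2)(w_xx - 2w_x + w) + (w_x - w) + (1/2)w.
The lower-order terms cancel, leaving the standard heat equation w_τ = (1/2)w_xx.
Initial data for w: w(x,0) = exp(x)u(x,0) = -2sin(2x) + 2sin(4x) + 2sin(5x). The boundary conditions carry over: w(0,τ) = w(π,τ) = 0.
Solve for w:
  Using separation of variables w = X(x)T(τ):
  Eigenfunctions: sin(nx), n = 1, 2, 3, ...
  General solution: w(x, τ) = Σ c_n sin(nx) exp(-n² τ/2)
  Matching w(x,0) = -2sin(2x) + 2sin(4x) + 2sin(5x) term by term: c_2=-2, c_4=2, c_5=2.
Hence w(x,τ) = -2exp(-2τ)sin(2x) + 2exp(-8τ)sin(4x) + 2exp(-25τ/2)sin(5x).
Transform back: u(x,τ) = exp(-x)w(x,τ).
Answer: u(x, τ) = -2exp(-x)exp(-2τ)sin(2x) + 2exp(-x)exp(-8τ)sin(4x) + 2exp(-x)exp(-25τ/2)sin(5x)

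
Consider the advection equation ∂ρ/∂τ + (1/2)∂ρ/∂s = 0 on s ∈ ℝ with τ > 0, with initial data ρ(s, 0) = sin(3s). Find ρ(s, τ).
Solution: By method of characteristics (waves move right with speed 1/2):
Along characteristics s - (1/2)τ = const, ρ is constant, so ρ(s,τ) = f(s - (1/2)τ) with f = ρ(·, 0).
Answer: ρ(s, τ) = sin(3s - 3τ/2)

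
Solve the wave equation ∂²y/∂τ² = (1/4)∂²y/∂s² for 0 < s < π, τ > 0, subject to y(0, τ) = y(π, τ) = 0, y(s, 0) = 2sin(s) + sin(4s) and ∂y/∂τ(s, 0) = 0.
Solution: Using separation of variables y = X(s)T(τ):
Eigenfunctions: sin(ns), n = 1, 2, 3, ...
General solution: y(s, τ) = Σ [A_n cos(n τ/2) + B_n sin(n τ/2)] sin(ns)
From y(s,0) = 2sin(s) + sin(4s): A_1=2, A_4=1. From y_τ(s,0) = 0: all B_n = 0.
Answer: y(s, τ) = 2sin(s)cos(τ/2) + sin(4s)cos(2τ)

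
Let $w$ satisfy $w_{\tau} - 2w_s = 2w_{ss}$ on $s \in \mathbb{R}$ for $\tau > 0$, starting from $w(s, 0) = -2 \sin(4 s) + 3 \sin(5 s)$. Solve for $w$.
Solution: Moving frame: $\eta = s + 2\tau$, $\sigma = \tau$, $w = u(\eta,\sigma)$, so $w_{\tau} = u_{\sigma} + 2u_{\eta}$ and $w_{ss} = u_{\eta\eta}$.
Hence $w_{\tau} - 2w_s = u_{\sigma}$ and the PDE becomes the heat equation $u_{\sigma} = 2u_{\eta\eta}$ on $\eta \in \mathbb{R}$.
Initial data: $u(\eta,0) = w(\eta,0) = -2 \sin(4 \eta) + 3 \sin(5 \eta)$. Each mode $\sin(n\eta)$ decays as $e^{-2n^2\sigma}$ on $\mathbb{R}$, so $u(\eta,\sigma) = \sum c_n e^{-2n^2\sigma} \sin(n\eta)$ with $c_4=-2, c_5=3$: $u(\eta,\sigma) = -2 e^{-32 \sigma} \sin(4 \eta) + 3 e^{-50 \sigma} \sin(5 \eta)$.
Substituting back: $w(s,\tau) = u(s + 2\tau, \tau)$.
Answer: $w(s, \tau) = -2 e^{-32 \tau} \sin(8 \tau + 4 s) + 3 e^{-50 \tau} \sin(10 \tau + 5 s)$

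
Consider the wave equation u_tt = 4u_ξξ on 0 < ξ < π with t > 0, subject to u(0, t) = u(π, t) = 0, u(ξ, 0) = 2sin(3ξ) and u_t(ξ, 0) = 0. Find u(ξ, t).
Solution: Using separation of variables u = X(ξ)T(t):
Eigenfunctions: sin(nξ), n = 1, 2, 3, ...
General solution: u(ξ, t) = Σ [A_n cos(2n t) + B_n sin(2n t)] sin(nξ)
From u(ξ,0) = 2sin(3ξ): A_3=2. From u_t(ξ,0) = 0: all B_n = 0.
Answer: u(ξ, t) = 2sin(3ξ)cos(6t)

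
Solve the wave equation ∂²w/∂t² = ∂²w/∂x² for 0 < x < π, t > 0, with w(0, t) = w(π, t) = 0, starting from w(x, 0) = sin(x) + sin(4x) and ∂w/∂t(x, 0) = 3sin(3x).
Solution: Using separation of variables w = X(x)T(t):
Eigenfunctions: sin(nx), n = 1, 2, 3, ...
General solution: w(x, t) = Σ [A_n cos(n t) + B_n sin(n t)] sin(nx)
From w(x,0) = sin(x) + sin(4x): A_1=1, A_4=1. From w_t(x,0) = 3sin(3x), using w_t(x,0) = Σ ω_n B_n sin(nx) with ω_n = n: B_3 = 3/3 = 1.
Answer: w(x, t) = sin(3t)sin(3x) + sin(x)cos(t) + sin(4x)cos(4t)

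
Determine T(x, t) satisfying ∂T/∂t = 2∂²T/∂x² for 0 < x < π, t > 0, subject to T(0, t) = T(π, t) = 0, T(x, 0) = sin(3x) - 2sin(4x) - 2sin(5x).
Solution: Using separation of variables T = X(x)G(t):
Eigenfunctions: sin(nx), n = 1, 2, 3, ...
General solution: T(x, t) = Σ c_n sin(nx) exp(-2n² t)
Matching T(x,0) = sin(3x) - 2sin(4x) - 2sin(5x) term by term: c_3=1, c_4=-2, c_5=-2.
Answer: T(x, t) = exp(-18t)sin(3x) - 2exp(-32t)sin(4x) - 2exp(-50t)sin(5x)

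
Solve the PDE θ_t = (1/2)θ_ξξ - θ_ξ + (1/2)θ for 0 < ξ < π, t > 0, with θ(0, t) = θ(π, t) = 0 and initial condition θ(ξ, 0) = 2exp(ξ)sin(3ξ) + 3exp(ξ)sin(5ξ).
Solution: Substitute θ = exp(ξ)u, i.e. u = exp(-ξ)θ.
By the product rule, θ_ξ = exp(ξ)(u_ξ + u), θ_ξξ = exp(ξ)(u_ξξ + 2u_ξ + u), θ_t = exp(ξ)u_t.
Substituting into the PDE and dividing by exp(ξ): u_t = (1/2)(u_ξξ + 2u_ξ + u) - (u_ξ + u) + (1/2)u.
The lower-order terms cancel, leaving the standard heat equation u_t = (1/2)u_ξξ.
Initial data for u: u(ξ,0) = exp(-ξ)θ(ξ,0) = 2sin(3ξ) + 3sin(5ξ). The boundary conditions carry over: u(0,t) = u(π,t) = 0.
Solve for u:
  Using separation of variables u = X(ξ)G(t):
  Eigenfunctions: sin(nξ), n = 1, 2, 3, ...
  General solution: u(ξ, t) = Σ c_n sin(nξ) exp(-n² t/2)
  Matching u(ξ,0) = 2sin(3ξ) + 3sin(5ξ) term by term: c_3=2, c_5=3.
Hence u(ξ,t) = 2exp(-9t/2)sin(3ξ) + 3exp(-25t/2)sin(5ξ).
Transform back: θ(ξ,t) = exp(ξ)u(ξ,t).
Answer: θ(ξ, t) = 2exp(-9t/2)exp(ξ)sin(3ξ) + 3exp(-25t/2)exp(ξ)sin(5ξ)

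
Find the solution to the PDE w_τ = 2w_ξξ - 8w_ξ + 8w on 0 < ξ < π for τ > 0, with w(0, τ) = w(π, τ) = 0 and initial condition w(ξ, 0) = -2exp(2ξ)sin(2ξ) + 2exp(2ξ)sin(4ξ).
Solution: Substitute w = exp(2ξ)u, i.e. u = exp(-2ξ)w.
By the product rule, w_ξ = exp(2ξ)(u_ξ + 2u), w_ξξ = exp(2ξ)(u_ξξ + 4u_ξ + 4u), w_τ = exp(2ξ)u_τ.
Substituting into the PDE and dividing by exp(2ξ): u_τ = 2(u_ξξ + 4u_ξ + 4u) - 8(u_ξ + 2u) + 8u.
The lower-order terms cancel, leaving the standard heat equation u_τ = 2u_ξξ.
Initial data for u: u(ξ,0) = exp(-2ξ)w(ξ,0) = -2sin(2ξ) + 2sin(4ξ). The boundary conditions carry over: u(0,τ) = u(π,τ) = 0.
Solve for u:
  Using separation of variables u = X(ξ)T(τ):
  Eigenfunctions: sin(nξ), n = 1, 2, 3, ...
  General solution: u(ξ, τ) = Σ c_n sin(nξ) exp(-2n² τ)
  Matching u(ξ,0) = -2sin(2ξ) + 2sin(4ξ) term by term: c_2=-2, c_4=2.
Hence u(ξ,τ) = -2exp(-8τ)sin(2ξ) + 2exp(-32τ)sin(4ξ).
Transform back: w(ξ,τ) = exp(2ξ)u(ξ,τ).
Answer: w(ξ, τ) = -2exp(2ξ)exp(-8τ)sin(2ξ) + 2exp(2ξ)exp(-32τ)sin(4ξ)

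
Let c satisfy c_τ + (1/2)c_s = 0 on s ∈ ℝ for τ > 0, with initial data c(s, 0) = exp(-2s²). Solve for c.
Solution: By method of characteristics (waves move right with speed 1/2):
Along characteristics s - (1/2)τ = const, c is constant, so c(s,τ) = f(s - (1/2)τ) with f = c(·, 0).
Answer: c(s, τ) = exp(-2(s - τ/2)²)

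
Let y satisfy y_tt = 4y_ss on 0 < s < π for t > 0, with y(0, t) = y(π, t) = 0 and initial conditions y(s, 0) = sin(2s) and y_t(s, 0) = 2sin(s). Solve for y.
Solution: Separating variables: y = Σ [A_n cos(ω_n t) + B_n sin(ω_n t)] sin(ns), ω_n = 2n. From ICs (B_n = velocity coefficient / ω_n): A_2=1, B_1=1.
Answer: y(s, t) = sin(s)sin(2t) + sin(2s)cos(4t)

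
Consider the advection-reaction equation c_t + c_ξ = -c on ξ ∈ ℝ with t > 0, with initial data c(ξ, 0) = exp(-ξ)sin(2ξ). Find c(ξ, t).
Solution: Substitute c = exp(-ξ)u.
Then c_ξ = exp(-ξ)(u_ξ - u), c_t = exp(-ξ)u_t; substituting and dividing by exp(-ξ), the lower-order terms cancel: u_t + u_ξ = 0 (standard advection equation).
Data for u: u(ξ,0) = exp(ξ)c(ξ,0) = sin(2ξ).
By characteristics (dξ/dt = 1), u(ξ,t) = f(ξ - t) with f = u(·, 0).
So u(ξ,t) = -sin(2t - 2ξ), and c(ξ,t) = exp(-ξ)u(ξ,t).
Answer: c(ξ, t) = -exp(-ξ)sin(2t - 2ξ)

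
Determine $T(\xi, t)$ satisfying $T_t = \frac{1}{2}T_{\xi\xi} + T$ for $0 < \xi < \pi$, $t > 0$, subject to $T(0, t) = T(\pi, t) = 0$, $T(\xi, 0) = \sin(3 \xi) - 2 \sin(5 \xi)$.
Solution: Substitute $T = e^{t}u$.
Then $T_t = e^{t}(u_t + u)$, $T_{\xi\xi} = e^{t}u_{\xi\xi}$; substituting and dividing by $e^{t}$, the lower-order terms cancel: $u_t = \frac{1}{2}u_{\xi\xi}$ (standard heat equation).
Data for $u$: $u(\xi,0) = T(\xi,0) = \sin(3 \xi) - 2 \sin(5 \xi)$. The boundary conditions carry over: $u(0,t) = u(\pi,t) = 0$.
Separating variables: $u = \sum c_n e^{-n^2t/2} \sin(n\xi)$. From $u(\xi,0) = \sin(3 \xi) - 2 \sin(5 \xi)$: $c_3=1, c_5=-2$.
So $u(\xi,t) = e^{-9 t/2} \sin(3 \xi) - 2 e^{-25 t/2} \sin(5 \xi)$, and $T(\xi,t) = e^{t}u(\xi,t)$.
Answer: $T(\xi, t) = e^{-7 t/2} \sin(3 \xi) - 2 e^{-23 t/2} \sin(5 \xi)$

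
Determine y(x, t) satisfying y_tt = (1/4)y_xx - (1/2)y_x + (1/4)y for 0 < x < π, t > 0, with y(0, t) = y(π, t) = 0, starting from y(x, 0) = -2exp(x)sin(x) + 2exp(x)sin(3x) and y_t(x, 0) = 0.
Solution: Substitute y = exp(x)u.
Then y_x = exp(x)(u_x + u), y_xx = exp(x)(u_xx + 2u_x + u), y_tt = exp(x)u_tt; substituting and dividing by exp(x), the lower-order terms cancel: u_tt = (1/4)u_xx (standard wave equation).
Data for u: u(x,0) = exp(-x)y(x,0) = -2sin(x) + 2sin(3x); u_t(x,0) = exp(-x)y_t(x,0) = 0. The boundary conditions carry over: u(0,t) = u(π,t) = 0.
Separating variables: u = Σ [A_n cos(ω_n t) + B_n sin(ω_n t)] sin(nx), ω_n = n/2. From ICs: A_1=-2, A_3=2.
So u(x,t) = -2sin(x)cos(t/2) + 2sin(3x)cos(3t/2), and y(x,t) = exp(x)u(x,t).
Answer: y(x, t) = -2exp(x)sin(x)cos(t/2) + 2exp(x)sin(3x)cos(3t/2)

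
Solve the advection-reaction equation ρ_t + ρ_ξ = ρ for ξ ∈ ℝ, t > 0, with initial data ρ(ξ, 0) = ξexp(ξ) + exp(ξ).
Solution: Substitute ρ = exp(ξ)u.
Then ρ_ξ = exp(ξ)(u_ξ + u), ρ_t = exp(ξ)u_t; substituting and dividing by exp(ξ), the lower-order terms cancel: u_t + u_ξ = 0 (standard advection equation).
Data for u: u(ξ,0) = exp(-ξ)ρ(ξ,0) = ξ + 1.
By characteristics (dξ/dt = 1), u(ξ,t) = f(ξ - t) with f = u(·, 0).
So u(ξ,t) = -t + ξ + 1, and ρ(ξ,t) = exp(ξ)u(ξ,t).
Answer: ρ(ξ, t) = -texp(ξ) + ξexp(ξ) + exp(ξ)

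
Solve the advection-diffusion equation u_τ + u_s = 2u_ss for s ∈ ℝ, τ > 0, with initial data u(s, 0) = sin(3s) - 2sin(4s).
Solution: Change to a moving frame: let η = s - τ, σ = τ and write u(s,τ) = w(η,σ).
By the chain rule u_τ = w_σ - w_η, u_s = w_η, u_ss = w_ηη.
Then u_τ + u_s = w_σ: the advection term cancels and the PDE becomes the heat equation w_σ = 2w_ηη on η ∈ ℝ.
Initial data: w(η,0) = u(η,0) = sin(3η) - 2sin(4η).
On η ∈ ℝ each mode satisfies (sin(nη))″ = -n² sin(nη), so exp(-2n²σ) sin(nη) solves the heat equation; by superposition w(η,σ) = Σ c_n exp(-2n²σ) sin(nη).
Reading off the coefficients: c_3=1, c_4=-2, so w(η,σ) = exp(-18σ)sin(3η) - 2exp(-32σ)sin(4η).
Substituting back η = s - τ, σ = τ: u(s,τ) = w(s - τ, τ).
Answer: u(s, τ) = exp(-18τ)sin(3s - 3τ) - 2exp(-32τ)sin(4s - 4τ)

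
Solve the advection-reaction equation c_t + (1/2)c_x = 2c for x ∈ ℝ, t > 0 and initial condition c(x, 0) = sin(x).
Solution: Substitute c = exp(2t)u.
Then c_t = exp(2t)(u_t + 2u), c_x = exp(2t)u_x; substituting and dividing by exp(2t), the lower-order terms cancel: u_t + (1/2)u_x = 0 (standard advection equation).
Data for u: u(x,0) = c(x,0) = sin(x).
By characteristics (dx/dt = 1/2), u(x,t) = f(x - (1/2)t) with f = u(·, 0).
So u(x,t) = -sin(t/2 - x), and c(x,t) = exp(2t)u(x,t).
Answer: c(x, t) = -exp(2t)sin(t/2 - x)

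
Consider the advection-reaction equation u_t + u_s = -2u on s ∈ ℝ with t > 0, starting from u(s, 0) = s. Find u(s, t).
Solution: Substitute u = exp(-2t)w.
Then u_t = exp(-2t)(w_t - 2w), u_s = exp(-2t)w_s; substituting and dividing by exp(-2t), the lower-order terms cancel: w_t + w_s = 0 (standard advection equation).
Data for w: w(s,0) = u(s,0) = s.
By characteristics (ds/dt = 1), w(s,t) = f(s - t) with f = w(·, 0).
So w(s,t) = s - t, and u(s,t) = exp(-2t)w(s,t).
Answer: u(s, t) = sexp(-2t) - texp(-2t)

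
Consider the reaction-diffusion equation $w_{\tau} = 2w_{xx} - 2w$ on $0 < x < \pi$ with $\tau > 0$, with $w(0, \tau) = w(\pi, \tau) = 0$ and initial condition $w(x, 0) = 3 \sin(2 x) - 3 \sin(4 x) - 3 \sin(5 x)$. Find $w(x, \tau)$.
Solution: Substitute $w = e^{-2\tau}u$.
Then $w_{\tau} = e^{-2\tau}(u_{\tau} - 2u)$, $w_{xx} = e^{-2\tau}u_{xx}$; substituting and dividing by $e^{-2\tau}$, the lower-order terms cancel: $u_{\tau} = 2u_{xx}$ (standard heat equation).
Data for $u$: $u(x,0) = w(x,0) = 3 \sin(2 x) - 3 \sin(4 x) - 3 \sin(5 x)$. The boundary conditions carry over: $u(0,\tau) = u(\pi,\tau) = 0$.
Separating variables: $u = \sum c_n e^{-2n^2\tau} \sin(nx)$. From $u(x,0) = 3 \sin(2 x) - 3 \sin(4 x) - 3 \sin(5 x)$: $c_2=3, c_4=-3, c_5=-3$.
So $u(x,\tau) = 3 e^{-8 \tau} \sin(2 x) - 3 e^{-32 \tau} \sin(4 x) - 3 e^{-50 \tau} \sin(5 x)$, and $w(x,\tau) = e^{-2\tau}u(x,\tau)$.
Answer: $w(x, \tau) = 3 e^{-10 \tau} \sin(2 x) - 3 e^{-34 \tau} \sin(4 x) - 3 e^{-52 \tau} \sin(5 x)$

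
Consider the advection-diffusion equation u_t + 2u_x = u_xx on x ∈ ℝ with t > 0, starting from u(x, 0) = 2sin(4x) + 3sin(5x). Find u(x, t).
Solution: Change to a moving frame: let η = x - 2t, σ = t and write u(x,t) = w(η,σ).
By the chain rule u_t = w_σ - 2w_η, u_x = w_η, u_xx = w_ηη.
Then u_t + 2u_x = w_σ: the advection term cancels and the PDE becomes the heat equation w_σ = w_ηη on η ∈ ℝ.
Initial data: w(η,0) = u(η,0) = 2sin(4η) + 3sin(5η).
On η ∈ ℝ each mode satisfies (sin(nη))″ = -n² sin(nη), so exp(-n²σ) sin(nη) solves the heat equation; by superposition w(η,σ) = Σ c_n exp(-n²σ) sin(nη).
Reading off the coefficients: c_4=2, c_5=3, so w(η,σ) = 2exp(-16σ)sin(4η) + 3exp(-25σ)sin(5η).
Substituting back η = x - 2t, σ = t: u(x,t) = w(x - 2t, t).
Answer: u(x, t) = -2exp(-16t)sin(8t - 4x) - 3exp(-25t)sin(10t - 5x)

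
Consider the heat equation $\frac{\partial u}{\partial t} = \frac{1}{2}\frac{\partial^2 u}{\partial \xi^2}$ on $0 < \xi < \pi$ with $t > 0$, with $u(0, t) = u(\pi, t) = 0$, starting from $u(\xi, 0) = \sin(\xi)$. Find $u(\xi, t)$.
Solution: Using separation of variables $u = X(\xi)T(t)$:
Eigenfunctions: $\sin(n\xi)$, $n = 1, 2, 3, \ldots$
General solution: $u(\xi, t) = \sum c_n \sin(n\xi) e^{-n^2 t/2}$
Matching $u(\xi,0) = \sin(\xi)$ term by term: $c_1=1$.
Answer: $u(\xi, t) = e^{-t/2} \sin(\xi)$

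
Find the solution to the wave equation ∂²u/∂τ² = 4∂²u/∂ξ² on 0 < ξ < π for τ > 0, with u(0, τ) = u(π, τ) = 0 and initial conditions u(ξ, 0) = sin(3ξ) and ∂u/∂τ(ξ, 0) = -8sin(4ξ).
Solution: Separating variables: u = Σ [A_n cos(ω_n τ) + B_n sin(ω_n τ)] sin(nξ), ω_n = 2n. From ICs (B_n = velocity coefficient / ω_n): A_3=1, B_4=-1.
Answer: u(ξ, τ) = sin(3ξ)cos(6τ) - sin(4ξ)sin(8τ)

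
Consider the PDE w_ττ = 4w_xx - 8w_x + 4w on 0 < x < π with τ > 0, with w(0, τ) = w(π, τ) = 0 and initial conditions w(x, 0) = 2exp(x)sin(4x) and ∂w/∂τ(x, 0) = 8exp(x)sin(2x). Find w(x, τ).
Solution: Substitute w = exp(x)u, i.e. u = exp(-x)w.
By the product rule, w_x = exp(x)(u_x + u), w_xx = exp(x)(u_xx + 2u_x + u), w_ττ = exp(x)u_ττ.
Substituting into the PDE and dividing by exp(x): u_ττ = 4(u_xx + 2u_x + u) - 8(u_x + u) + 4u.
The lower-order terms cancel, leaving the standard wave equation u_ττ = 4u_xx.
Initial data for u: u(x,0) = exp(-x)w(x,0) = 2sin(4x); u_τ(x,0) = exp(-x)w_τ(x,0) = 8sin(2x). The boundary conditions carry over: u(0,τ) = u(π,τ) = 0.
Solve for u:
  Using separation of variables u = X(x)T(τ):
  Eigenfunctions: sin(nx), n = 1, 2, 3, ...
  General solution: u(x, τ) = Σ [A_n cos(2n τ) + B_n sin(2n τ)] sin(nx)
  From u(x,0) = 2sin(4x): A_4=2. From u_τ(x,0) = 8sin(2x), using u_τ(x,0) = Σ ω_n B_n sin(nx) with ω_n = 2n: B_2 = 8/4 = 2.
Hence u(x,τ) = 2sin(2x)sin(4τ) + 2sin(4x)cos(8τ).
Transform back: w(x,τ) = exp(x)u(x,τ).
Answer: w(x, τ) = 2exp(x)sin(2x)sin(4τ) + 2exp(x)sin(4x)cos(8τ)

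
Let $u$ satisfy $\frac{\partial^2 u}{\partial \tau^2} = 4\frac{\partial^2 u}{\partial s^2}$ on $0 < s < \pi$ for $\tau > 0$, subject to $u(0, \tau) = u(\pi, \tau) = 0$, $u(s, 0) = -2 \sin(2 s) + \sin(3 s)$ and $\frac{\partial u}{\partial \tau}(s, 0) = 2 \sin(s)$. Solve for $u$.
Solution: Using separation of variables $u = X(s)T(\tau)$:
Eigenfunctions: $\sin(ns)$, $n = 1, 2, 3, \ldots$
General solution: $u(s, \tau) = \sum [A_n \cos(2n \tau) + B_n \sin(2n \tau)] \sin(ns)$
From $u(s,0) = -2 \sin(2 s) + \sin(3 s)$: $A_2=-2, A_3=1$. From $u_{\tau}(s,0) = 2 \sin(s)$, using $u_{\tau}(s,0) = \sum \omega_n B_n \sin(ns)$ with $\omega_n = 2n$: $B_1 = 2/2 = 1$.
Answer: $u(s, \tau) = \sin(2 \tau) \sin(s) - 2 \sin(2 s) \cos(4 \tau) + \sin(3 s) \cos(6 \tau)$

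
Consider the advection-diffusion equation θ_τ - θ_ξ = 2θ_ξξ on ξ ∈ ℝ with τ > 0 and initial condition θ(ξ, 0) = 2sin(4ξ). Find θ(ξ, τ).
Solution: Moving frame: η = ξ + τ, σ = τ, θ = u(η,σ), so θ_τ = u_σ + u_η and θ_ξξ = u_ηη.
Hence θ_τ - θ_ξ = u_σ and the PDE becomes the heat equation u_σ = 2u_ηη on η ∈ ℝ.
Initial data: u(η,0) = θ(η,0) = 2sin(4η). Each mode sin(nη) decays as exp(-2n²σ) on ℝ, so u(η,σ) = Σ c_n exp(-2n²σ) sin(nη) with c_4=2: u(η,σ) = 2exp(-32σ)sin(4η).
Substituting back: θ(ξ,τ) = u(ξ + τ, τ).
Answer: θ(ξ, τ) = 2exp(-32τ)sin(4ξ + 4τ)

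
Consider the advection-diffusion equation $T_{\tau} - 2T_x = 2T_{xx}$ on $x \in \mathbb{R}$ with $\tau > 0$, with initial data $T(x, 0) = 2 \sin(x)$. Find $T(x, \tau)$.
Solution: Moving frame: $\eta = x + 2\tau$, $\sigma = \tau$, $T = u(\eta,\sigma)$, so $T_{\tau} = u_{\sigma} + 2u_{\eta}$ and $T_{xx} = u_{\eta\eta}$.
Hence $T_{\tau} - 2T_x = u_{\sigma}$ and the PDE becomes the heat equation $u_{\sigma} = 2u_{\eta\eta}$ on $\eta \in \mathbb{R}$.
Initial data: $u(\eta,0) = T(\eta,0) = 2 \sin(\eta)$. Each mode $\sin(n\eta)$ decays as $e^{-2n^2\sigma}$ on $\mathbb{R}$, so $u(\eta,\sigma) = \sum c_n e^{-2n^2\sigma} \sin(n\eta)$ with $c_1=2$: $u(\eta,\sigma) = 2 e^{-2 \sigma} \sin(\eta)$.
Substituting back: $T(x,\tau) = u(x + 2\tau, \tau)$.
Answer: $T(x, \tau) = 2 e^{-2 \tau} \sin(2 \tau + x)$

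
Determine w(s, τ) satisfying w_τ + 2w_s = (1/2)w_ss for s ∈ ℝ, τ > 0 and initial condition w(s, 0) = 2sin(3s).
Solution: Change to a moving frame: let η = s - 2τ, σ = τ and write w(s,τ) = u(η,σ).
By the chain rule w_τ = u_σ - 2u_η, w_s = u_η, w_ss = u_ηη.
Then w_τ + 2w_s = u_σ: the advection term cancels and the PDE becomes the heat equation u_σ = (1/2)u_ηη on η ∈ ℝ.
Initial data: u(η,0) = w(η,0) = 2sin(3η).
On η ∈ ℝ each mode satisfies (sin(nη))″ = -n² sin(nη), so exp(-n²σ/2) sin(nη) solves the heat equation; by superposition u(η,σ) = Σ c_n exp(-n²σ/2) sin(nη).
Reading off the coefficients: c_3=2, so u(η,σ) = 2exp(-9σ/2)sin(3η).
Substituting back η = s - 2τ, σ = τ: w(s,τ) = u(s - 2τ, τ).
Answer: w(s, τ) = 2exp(-9τ/2)sin(3s - 6τ)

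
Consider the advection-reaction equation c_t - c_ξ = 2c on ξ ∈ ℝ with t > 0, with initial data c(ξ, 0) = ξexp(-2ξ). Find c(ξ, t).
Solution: Substitute c = exp(-2ξ)u, i.e. u = exp(2ξ)c.
By the product rule, c_ξ = exp(-2ξ)(u_ξ - 2u), c_t = exp(-2ξ)u_t.
Substituting into the PDE and dividing by exp(-2ξ): u_t - (u_ξ - 2u) = 2u.
The lower-order terms cancel, leaving the standard advection equation u_t - u_ξ = 0.
Initial data for u: u(ξ,0) = exp(2ξ)c(ξ,0) = ξ.
Solve for u:
  By method of characteristics (waves move left with speed 1):
  Along characteristics ξ + t = const, u is constant, so u(ξ,t) = f(ξ + t) with f = u(·, 0).
Hence u(ξ,t) = t + ξ.
Transform back: c(ξ,t) = exp(-2ξ)u(ξ,t).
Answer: c(ξ, t) = texp(-2ξ) + ξexp(-2ξ)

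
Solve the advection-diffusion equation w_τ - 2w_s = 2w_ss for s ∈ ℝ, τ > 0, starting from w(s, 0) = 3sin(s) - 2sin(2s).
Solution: Change to a moving frame: let η = s + 2τ, σ = τ and write w(s,τ) = u(η,σ).
By the chain rule w_τ = u_σ + 2u_η, w_s = u_η, w_ss = u_ηη.
Then w_τ - 2w_s = u_σ: the advection term cancels and the PDE becomes the heat equation u_σ = 2u_ηη on η ∈ ℝ.
Initial data: u(η,0) = w(η,0) = 3sin(η) - 2sin(2η).
On η ∈ ℝ each mode satisfies (sin(nη))″ = -n² sin(nη), so exp(-2n²σ) sin(nη) solves the heat equation; by superposition u(η,σ) = Σ c_n exp(-2n²σ) sin(nη).
Reading off the coefficients: c_1=3, c_2=-2, so u(η,σ) = 3exp(-2σ)sin(η) - 2exp(-8σ)sin(2η).
Substituting back η = s + 2τ, σ = τ: w(s,τ) = u(s + 2τ, τ).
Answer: w(s, τ) = 3exp(-2τ)sin(s + 2τ) - 2exp(-8τ)sin(2s + 4τ)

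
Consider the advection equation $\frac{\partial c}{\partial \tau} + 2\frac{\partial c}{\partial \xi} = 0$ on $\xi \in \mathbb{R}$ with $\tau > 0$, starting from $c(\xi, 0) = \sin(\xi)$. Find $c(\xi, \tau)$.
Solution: By characteristics ($d\xi/d\tau = 2$), $c(\xi,\tau) = f(\xi - 2\tau)$ with $f = c( \cdot , 0)$.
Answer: $c(\xi, \tau) = - \sin(2 \tau - \xi)$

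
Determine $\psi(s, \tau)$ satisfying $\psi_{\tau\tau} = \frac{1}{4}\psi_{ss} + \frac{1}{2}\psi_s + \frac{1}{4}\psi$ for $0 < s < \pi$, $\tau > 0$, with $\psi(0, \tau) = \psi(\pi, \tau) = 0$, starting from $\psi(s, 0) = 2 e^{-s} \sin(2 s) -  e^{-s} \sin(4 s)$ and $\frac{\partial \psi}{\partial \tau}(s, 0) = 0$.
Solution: Substitute $\psi = e^{-s}u$.
Then $\psi_s = e^{-s}(u_s - u)$, $\psi_{ss} = e^{-s}(u_{ss} - 2u_s + u)$, $\psi_{\tau\tau} = e^{-s}u_{\tau\tau}$; substituting and dividing by $e^{-s}$, the lower-order terms cancel: $u_{\tau\tau} = \frac{1}{4}u_{ss}$ (standard wave equation).
Data for $u$: $u(s,0) = e^{s}\psi(s,0) = 2 \sin(2 s) - \sin(4 s)$; $u_{\tau}(s,0) = e^{s}\psi_{\tau}(s,0) = 0$. The boundary conditions carry over: $u(0,\tau) = u(\pi,\tau) = 0$.
Separating variables: $u = \sum [A_n \cos(\omega_n \tau) + B_n \sin(\omega_n \tau)] \sin(ns)$, $\omega_n = n/2$. From ICs: $A_2=2, A_4=-1$.
So $u(s,\tau) = 2 \sin(2 s) \cos(\tau) - \sin(4 s) \cos(2 \tau)$, and $\psi(s,\tau) = e^{-s}u(s,\tau)$.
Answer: $\psi(s, \tau) = 2 e^{-s} \sin(2 s) \cos(\tau) -  e^{-s} \sin(4 s) \cos(2 \tau)$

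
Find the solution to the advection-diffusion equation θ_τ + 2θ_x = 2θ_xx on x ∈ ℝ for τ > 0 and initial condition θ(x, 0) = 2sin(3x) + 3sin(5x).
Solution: Moving frame: η = x - 2τ, σ = τ, θ = u(η,σ), so θ_τ = u_σ - 2u_η and θ_xx = u_ηη.
Hence θ_τ + 2θ_x = u_σ and the PDE becomes the heat equation u_σ = 2u_ηη on η ∈ ℝ.
Initial data: u(η,0) = θ(η,0) = 2sin(3η) + 3sin(5η). Each mode sin(nη) decays as exp(-2n²σ) on ℝ, so u(η,σ) = Σ c_n exp(-2n²σ) sin(nη) with c_3=2, c_5=3: u(η,σ) = 2exp(-18σ)sin(3η) + 3exp(-50σ)sin(5η).
Substituting back: θ(x,τ) = u(x - 2τ, τ).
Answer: θ(x, τ) = 2exp(-18τ)sin(3x - 6τ) + 3exp(-50τ)sin(5x - 10τ)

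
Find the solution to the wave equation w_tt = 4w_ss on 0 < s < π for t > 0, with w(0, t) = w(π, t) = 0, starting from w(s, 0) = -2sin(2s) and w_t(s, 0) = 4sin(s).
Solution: Separating variables: w = Σ [A_n cos(ω_n t) + B_n sin(ω_n t)] sin(ns), ω_n = 2n. From ICs (B_n = velocity coefficient / ω_n): A_2=-2, B_1=2.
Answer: w(s, t) = 2sin(s)sin(2t) - 2sin(2s)cos(4t)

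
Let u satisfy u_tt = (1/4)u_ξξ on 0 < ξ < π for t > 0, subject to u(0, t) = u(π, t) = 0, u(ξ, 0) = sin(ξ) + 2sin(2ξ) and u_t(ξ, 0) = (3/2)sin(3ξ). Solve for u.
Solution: Separating variables: u = Σ [A_n cos(ω_n t) + B_n sin(ω_n t)] sin(nξ), ω_n = n/2. From ICs (B_n = velocity coefficient / ω_n): A_1=1, A_2=2, B_3=1.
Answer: u(ξ, t) = sin(3t/2)sin(3ξ) + sin(ξ)cos(t/2) + 2sin(2ξ)cos(t)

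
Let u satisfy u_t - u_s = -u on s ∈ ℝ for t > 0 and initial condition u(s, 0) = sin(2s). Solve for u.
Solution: Substitute u = exp(-t)w, i.e. w = exp(t)u.
By the product rule, u_t = exp(-t)(w_t - w), u_s = exp(-t)w_s.
Substituting into the PDE and dividing by exp(-t): w_t - w - w_s = -w.
The lower-order terms cancel, leaving the standard advection equation w_t - w_s = 0.
Initial data for w: w(s,0) = u(s,0) = sin(2s).
Solve for w:
  By method of characteristics (waves move left with speed 1):
  Along characteristics s + t = const, w is constant, so w(s,t) = f(s + t) with f = w(·, 0).
Hence w(s,t) = sin(2s + 2t).
Transform back: u(s,t) = exp(-t)w(s,t).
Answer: u(s, t) = exp(-t)sin(2s + 2t)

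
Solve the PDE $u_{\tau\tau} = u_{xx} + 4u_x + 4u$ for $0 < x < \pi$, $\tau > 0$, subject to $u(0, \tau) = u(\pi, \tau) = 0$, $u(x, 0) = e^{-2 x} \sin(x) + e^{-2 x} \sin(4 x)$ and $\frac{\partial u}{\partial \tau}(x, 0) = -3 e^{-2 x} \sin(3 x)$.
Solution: Substitute $u = e^{-2x}w$, i.e. $w = e^{2x}u$.
By the product rule, $u_x = e^{-2x}(w_x - 2w)$, $u_{xx} = e^{-2x}(w_{xx} - 4w_x + 4w)$, $u_{\tau\tau} = e^{-2x}w_{\tau\tau}$.
Substituting into the PDE and dividing by $e^{-2x}$: $w_{\tau\tau} = (w_{xx} - 4w_x + 4w) + 4(w_x - 2w) + 4w$.
The lower-order terms cancel, leaving the standard wave equation $w_{\tau\tau} = w_{xx}$.
Initial data for $w$: $w(x,0) = e^{2x}u(x,0) = \sin(x) + \sin(4 x)$; $w_{\tau}(x,0) = e^{2x}u_{\tau}(x,0) = -3 \sin(3 x)$. The boundary conditions carry over: $w(0,\tau) = w(\pi,\tau) = 0$.
Solve for $w$:
  Using separation of variables $w = X(x)T(\tau)$:
  Eigenfunctions: $\sin(nx)$, $n = 1, 2, 3, \ldots$
  General solution: $w(x, \tau) = \sum [A_n \cos(n \tau) + B_n \sin(n \tau)] \sin(nx)$
  From $w(x,0) = \sin(x) + \sin(4 x)$: $A_1=1, A_4=1$. From $w_{\tau}(x,0) = -3 \sin(3 x)$, using $w_{\tau}(x,0) = \sum \omega_n B_n \sin(nx)$ with $\omega_n = n$: $B_3 = (-3)/3 = -1$.
Hence $w(x,\tau) = \sin(x) \cos(\tau) - \sin(3 x) \sin(3 \tau) + \sin(4 x) \cos(4 \tau)$.
Transform back: $u(x,\tau) = e^{-2x}w(x,\tau)$.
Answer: $u(x, \tau) = - e^{-2 x} \sin(3 \tau) \sin(3 x) + e^{-2 x} \sin(x) \cos(\tau) + e^{-2 x} \sin(4 x) \cos(4 \tau)$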